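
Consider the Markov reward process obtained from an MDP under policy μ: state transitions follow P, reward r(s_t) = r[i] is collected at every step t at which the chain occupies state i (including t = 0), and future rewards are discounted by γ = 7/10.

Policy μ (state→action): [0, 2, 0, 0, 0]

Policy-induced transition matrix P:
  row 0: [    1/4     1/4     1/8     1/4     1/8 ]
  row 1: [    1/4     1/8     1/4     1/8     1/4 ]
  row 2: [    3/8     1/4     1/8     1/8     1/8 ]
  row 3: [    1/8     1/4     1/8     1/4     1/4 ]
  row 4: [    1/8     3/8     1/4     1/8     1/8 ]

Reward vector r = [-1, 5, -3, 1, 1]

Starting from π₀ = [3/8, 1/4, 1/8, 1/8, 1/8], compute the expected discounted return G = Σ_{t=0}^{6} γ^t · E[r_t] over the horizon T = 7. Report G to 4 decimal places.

G = 2.3920

t=0: π = [0.3750, 0.2500, 0.1250, 0.1250, 0.1250], E[r] = 0.7500, γ^t·E[r] = 0.750000, running G = 0.750000
t=1: π = [0.2344, 0.2344, 0.1719, 0.1875, 0.1719], E[r] = 0.7813, γ^t·E[r] = 0.546875, running G = 1.296875
t=2: π = [0.2266, 0.2422, 0.1758, 0.1777, 0.1777], E[r] = 0.8125, γ^t·E[r] = 0.398125, running G = 1.695000
t=3: π = [0.2275, 0.2419, 0.1775, 0.1755, 0.1775], E[r] = 0.8027, γ^t·E[r] = 0.275338, running G = 1.970338
t=4: π = [0.2281, 0.2419, 0.1774, 0.1754, 0.1772], E[r] = 0.8019, γ^t·E[r] = 0.192546, running G = 2.162884
t=5: π = [0.2281, 0.2419, 0.1774, 0.1754, 0.1772], E[r] = 0.8018, γ^t·E[r] = 0.134766, running G = 2.297649
t=6: π = [0.2281, 0.2419, 0.1774, 0.1754, 0.1772], E[r] = 0.8019, γ^t·E[r] = 0.094342, running G = 2.391992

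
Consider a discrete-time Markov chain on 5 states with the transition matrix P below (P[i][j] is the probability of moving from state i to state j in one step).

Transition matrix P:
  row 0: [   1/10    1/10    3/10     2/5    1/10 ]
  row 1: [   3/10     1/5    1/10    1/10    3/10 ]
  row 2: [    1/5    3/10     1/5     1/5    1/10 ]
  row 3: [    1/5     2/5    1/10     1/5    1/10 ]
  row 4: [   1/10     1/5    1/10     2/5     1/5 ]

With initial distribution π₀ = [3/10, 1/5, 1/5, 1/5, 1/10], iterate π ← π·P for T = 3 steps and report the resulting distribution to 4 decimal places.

t=0: π = [0.3000, 0.2000, 0.2000, 0.2000, 0.1000]
t=1: π = [0.1800, 0.2300, 0.1800, 0.2600, 0.1500]
t=2: π = [0.1900, 0.2520, 0.1540, 0.2430, 0.1610]
t=3: π = [0.1901, 0.2450, 0.1534, 0.2450, 0.1665]

π = [0.1901, 0.2450, 0.1534, 0.2450, 0.1665]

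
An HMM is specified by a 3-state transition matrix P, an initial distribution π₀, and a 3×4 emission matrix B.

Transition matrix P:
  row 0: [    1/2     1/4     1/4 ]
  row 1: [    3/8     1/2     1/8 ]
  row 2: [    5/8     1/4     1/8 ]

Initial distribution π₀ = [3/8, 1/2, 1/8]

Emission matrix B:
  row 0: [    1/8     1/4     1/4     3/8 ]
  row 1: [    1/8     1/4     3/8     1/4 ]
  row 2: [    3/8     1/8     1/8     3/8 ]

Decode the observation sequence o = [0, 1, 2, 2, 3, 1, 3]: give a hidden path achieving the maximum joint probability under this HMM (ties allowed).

t=0: δ = [4.688e-02, 6.250e-02, 4.688e-02]  (obs o_0=0)
t=1: δ = [7.324e-03, 7.812e-03, 1.465e-03]  ψ = [2, 1, 0]  (obs o_1=1)
t=2: δ = [9.155e-04, 1.465e-03, 2.289e-04]  ψ = [0, 1, 0]  (obs o_2=2)
t=3: δ = [1.373e-04, 2.747e-04, 2.861e-05]  ψ = [1, 1, 0]  (obs o_3=2)
t=4: δ = [3.862e-05, 3.433e-05, 1.287e-05]  ψ = [1, 1, 0]  (obs o_4=3)
t=5: δ = [4.828e-06, 4.292e-06, 1.207e-06]  ψ = [0, 1, 0]  (obs o_5=1)
t=6: δ = [9.052e-07, 5.364e-07, 4.526e-07]  ψ = [0, 1, 0]  (obs o_6=3)
backtrack: best end state = 0; path = [1, 1, 1, 1, 0, 0, 0]

path = [1, 1, 1, 1, 0, 0, 0]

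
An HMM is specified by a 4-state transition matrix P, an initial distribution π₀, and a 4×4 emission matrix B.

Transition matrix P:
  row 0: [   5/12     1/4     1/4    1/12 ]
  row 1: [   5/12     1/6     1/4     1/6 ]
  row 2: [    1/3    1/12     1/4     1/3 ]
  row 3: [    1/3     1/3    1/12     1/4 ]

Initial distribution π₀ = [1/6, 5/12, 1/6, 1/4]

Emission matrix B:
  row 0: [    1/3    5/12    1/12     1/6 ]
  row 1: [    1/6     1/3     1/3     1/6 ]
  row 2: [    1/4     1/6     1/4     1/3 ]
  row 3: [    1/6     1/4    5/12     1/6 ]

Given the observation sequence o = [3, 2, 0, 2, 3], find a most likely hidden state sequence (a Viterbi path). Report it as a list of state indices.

t=0: δ = [2.778e-02, 6.944e-02, 5.556e-02, 4.167e-02]  (obs o_0=3)
t=1: δ = [2.411e-03, 4.630e-03, 4.340e-03, 7.716e-03]  ψ = [1, 3, 1, 2]  (obs o_1=2)
t=2: δ = [8.573e-04, 4.287e-04, 2.894e-04, 3.215e-04]  ψ = [3, 3, 1, 3]  (obs o_2=0)
t=3: δ = [2.977e-05, 7.144e-05, 5.358e-05, 4.019e-05]  ψ = [0, 0, 0, 2]  (obs o_3=2)
t=4: δ = [4.961e-06, 2.233e-06, 5.954e-06, 2.977e-06]  ψ = [1, 3, 1, 2]  (obs o_4=3)
backtrack: best end state = 2; path = [2, 3, 0, 1, 2]

path = [2, 3, 0, 1, 2]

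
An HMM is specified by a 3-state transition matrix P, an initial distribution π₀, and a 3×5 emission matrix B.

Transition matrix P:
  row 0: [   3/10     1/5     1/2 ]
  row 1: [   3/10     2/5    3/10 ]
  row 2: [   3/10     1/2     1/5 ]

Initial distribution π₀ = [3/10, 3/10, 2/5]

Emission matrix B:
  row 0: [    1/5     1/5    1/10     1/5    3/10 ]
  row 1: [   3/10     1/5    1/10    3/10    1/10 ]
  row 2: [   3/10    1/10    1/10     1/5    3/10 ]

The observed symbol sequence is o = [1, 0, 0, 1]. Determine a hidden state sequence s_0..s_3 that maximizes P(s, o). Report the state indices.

t=0: δ = [6.000e-02, 6.000e-02, 4.000e-02]  (obs o_0=1)
t=1: δ = [3.600e-03, 7.200e-03, 9.000e-03]  ψ = [0, 1, 0]  (obs o_1=0)
t=2: δ = [5.400e-04, 1.350e-03, 6.480e-04]  ψ = [2, 2, 1]  (obs o_2=0)
t=3: δ = [8.100e-05, 1.080e-04, 4.050e-05]  ψ = [1, 1, 1]  (obs o_3=1)
backtrack: best end state = 1; path = [0, 2, 1, 1]

path = [0, 2, 1, 1]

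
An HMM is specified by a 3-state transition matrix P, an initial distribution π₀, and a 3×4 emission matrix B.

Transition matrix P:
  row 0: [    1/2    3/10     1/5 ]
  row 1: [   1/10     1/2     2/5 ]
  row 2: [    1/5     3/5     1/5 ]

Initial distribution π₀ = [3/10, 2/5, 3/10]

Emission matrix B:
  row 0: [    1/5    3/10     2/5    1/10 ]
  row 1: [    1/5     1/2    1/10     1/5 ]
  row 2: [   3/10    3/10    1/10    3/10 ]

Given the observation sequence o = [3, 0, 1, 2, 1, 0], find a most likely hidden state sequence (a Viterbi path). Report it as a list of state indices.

t=0: δ = [3.000e-02, 8.000e-02, 9.000e-02]  (obs o_0=3)
t=1: δ = [3.600e-03, 1.080e-02, 9.600e-03]  ψ = [2, 2, 1]  (obs o_1=0)
t=2: δ = [5.760e-04, 2.880e-03, 1.296e-03]  ψ = [2, 2, 1]  (obs o_2=1)
t=3: δ = [1.152e-04, 1.440e-04, 1.152e-04]  ψ = [0, 1, 1]  (obs o_3=2)
t=4: δ = [1.728e-05, 3.600e-05, 1.728e-05]  ψ = [0, 1, 1]  (obs o_4=1)
t=5: δ = [1.728e-06, 3.600e-06, 4.320e-06]  ψ = [0, 1, 1]  (obs o_5=0)
backtrack: best end state = 2; path = [1, 2, 1, 1, 1, 2]

path = [1, 2, 1, 1, 1, 2]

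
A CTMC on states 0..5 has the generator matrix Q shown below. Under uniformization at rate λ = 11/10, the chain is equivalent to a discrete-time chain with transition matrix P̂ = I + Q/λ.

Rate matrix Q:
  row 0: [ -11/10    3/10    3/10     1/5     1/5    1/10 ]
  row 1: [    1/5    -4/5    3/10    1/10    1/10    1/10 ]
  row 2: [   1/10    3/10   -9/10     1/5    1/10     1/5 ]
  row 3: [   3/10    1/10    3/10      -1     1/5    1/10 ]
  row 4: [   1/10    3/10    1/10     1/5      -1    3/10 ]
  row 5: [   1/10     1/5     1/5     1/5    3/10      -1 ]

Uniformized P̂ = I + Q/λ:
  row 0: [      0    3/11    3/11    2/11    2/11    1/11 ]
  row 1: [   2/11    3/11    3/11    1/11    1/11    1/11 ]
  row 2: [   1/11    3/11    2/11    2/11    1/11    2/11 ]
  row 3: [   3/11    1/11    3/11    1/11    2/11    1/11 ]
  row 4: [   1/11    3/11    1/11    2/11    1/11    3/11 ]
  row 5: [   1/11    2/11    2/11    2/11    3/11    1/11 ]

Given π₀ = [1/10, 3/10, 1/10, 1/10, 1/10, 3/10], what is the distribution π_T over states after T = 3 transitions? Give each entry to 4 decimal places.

π = [0.1277, 0.2331, 0.2157, 0.1470, 0.1414, 0.1352]

t=0: π = [0.1000, 0.3000, 0.1000, 0.1000, 0.1000, 0.3000]
t=1: π = [0.1273, 0.2273, 0.2182, 0.1455, 0.1636, 0.1182]
t=2: π = [0.1264, 0.2355, 0.2124, 0.1479, 0.1372, 0.1405]
t=3: π = [0.1277, 0.2331, 0.2157, 0.1470, 0.1414, 0.1352]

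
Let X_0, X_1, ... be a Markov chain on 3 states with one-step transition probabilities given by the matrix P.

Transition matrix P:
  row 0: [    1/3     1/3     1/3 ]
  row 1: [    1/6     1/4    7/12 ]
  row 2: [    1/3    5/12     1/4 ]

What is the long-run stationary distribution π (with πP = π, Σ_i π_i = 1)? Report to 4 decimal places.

Balance equations π_j = Σ_i π_i·P[i][j]:
  π_0 = 1/3·π_0 + 1/6·π_1 + 1/3·π_2
  π_1 = 1/3·π_0 + 1/4·π_1 + 5/12·π_2
  normalize: π_0 + π_1 + π_2 = 1
Solving the linear system gives exactly π = [23/83, 28/83, 32/83].

π = [0.2771, 0.3373, 0.3855]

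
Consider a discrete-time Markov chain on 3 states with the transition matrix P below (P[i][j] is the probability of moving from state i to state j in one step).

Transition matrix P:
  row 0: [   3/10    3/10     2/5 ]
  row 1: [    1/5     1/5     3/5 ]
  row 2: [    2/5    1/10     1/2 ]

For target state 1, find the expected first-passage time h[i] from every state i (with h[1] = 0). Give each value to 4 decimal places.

First-step conditioning: h[1] = 0; for i ≠ 1, h[i] = 1 + Σ_k P[i][k]·h[k].
  h[0] = 1 + 3/10·h[0] + 2/5·h[2]
  h[2] = 1 + 2/5·h[0] + 1/2·h[2]
Solving the 2×2 linear system over states ≠ 1 gives exactly h = [90/19, 0, 110/19] (h[1] = 0 is the target).

h = [4.7368, 0.0000, 5.7895]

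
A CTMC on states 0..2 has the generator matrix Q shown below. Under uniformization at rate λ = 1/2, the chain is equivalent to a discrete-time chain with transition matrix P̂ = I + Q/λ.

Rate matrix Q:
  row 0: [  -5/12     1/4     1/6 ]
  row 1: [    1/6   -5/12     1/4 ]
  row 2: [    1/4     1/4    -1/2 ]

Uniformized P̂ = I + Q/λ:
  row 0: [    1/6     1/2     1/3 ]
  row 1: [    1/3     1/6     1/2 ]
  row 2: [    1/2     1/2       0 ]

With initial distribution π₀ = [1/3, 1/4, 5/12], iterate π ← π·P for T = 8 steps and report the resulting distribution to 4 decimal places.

t=0: π = [0.3333, 0.2500, 0.4167]
t=1: π = [0.3472, 0.4167, 0.2361]
t=2: π = [0.3148, 0.3611, 0.3241]
t=3: π = [0.3349, 0.3796, 0.2855]
t=4: π = [0.3251, 0.3735, 0.3014]
t=5: π = [0.3294, 0.3755, 0.2951]
t=6: π = [0.3276, 0.3748, 0.2976]
t=7: π = [0.3283, 0.3751, 0.2966]
t=8: π = [0.3280, 0.3750, 0.2970]

π = [0.3280, 0.3750, 0.2970]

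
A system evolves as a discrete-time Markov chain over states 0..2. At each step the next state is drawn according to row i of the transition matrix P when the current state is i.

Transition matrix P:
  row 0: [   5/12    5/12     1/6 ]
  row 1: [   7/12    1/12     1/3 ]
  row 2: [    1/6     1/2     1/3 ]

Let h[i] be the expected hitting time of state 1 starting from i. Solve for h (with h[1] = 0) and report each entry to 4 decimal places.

First-step conditioning: h[1] = 0; for i ≠ 1, h[i] = 1 + Σ_k P[i][k]·h[k].
  h[0] = 1 + 5/12·h[0] + 1/6·h[2]
  h[2] = 1 + 1/6·h[0] + 1/3·h[2]
Solving the 2×2 linear system over states ≠ 1 gives exactly h = [30/13, 0, 27/13] (h[1] = 0 is the target).

h = [2.3077, 0.0000, 2.0769]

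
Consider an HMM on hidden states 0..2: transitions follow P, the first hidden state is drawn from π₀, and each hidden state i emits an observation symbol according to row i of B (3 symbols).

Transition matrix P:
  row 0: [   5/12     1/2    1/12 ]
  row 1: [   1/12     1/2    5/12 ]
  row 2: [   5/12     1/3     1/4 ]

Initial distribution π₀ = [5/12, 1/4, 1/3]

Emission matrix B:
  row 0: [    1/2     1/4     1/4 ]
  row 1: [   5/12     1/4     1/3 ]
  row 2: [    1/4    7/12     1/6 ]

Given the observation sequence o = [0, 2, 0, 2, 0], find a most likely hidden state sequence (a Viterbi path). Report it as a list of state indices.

t=0: δ = [2.083e-01, 1.042e-01, 8.333e-02]  (obs o_0=0)
t=1: δ = [2.170e-02, 3.472e-02, 7.234e-03]  ψ = [0, 0, 1]  (obs o_1=2)
t=2: δ = [4.521e-03, 7.234e-03, 3.617e-03]  ψ = [0, 1, 1]  (obs o_2=0)
t=3: δ = [4.710e-04, 1.206e-03, 5.023e-04]  ψ = [0, 1, 1]  (obs o_3=2)
t=4: δ = [1.047e-04, 2.512e-04, 1.256e-04]  ψ = [2, 1, 1]  (obs o_4=0)
backtrack: best end state = 1; path = [0, 1, 1, 1, 1]

path = [0, 1, 1, 1, 1]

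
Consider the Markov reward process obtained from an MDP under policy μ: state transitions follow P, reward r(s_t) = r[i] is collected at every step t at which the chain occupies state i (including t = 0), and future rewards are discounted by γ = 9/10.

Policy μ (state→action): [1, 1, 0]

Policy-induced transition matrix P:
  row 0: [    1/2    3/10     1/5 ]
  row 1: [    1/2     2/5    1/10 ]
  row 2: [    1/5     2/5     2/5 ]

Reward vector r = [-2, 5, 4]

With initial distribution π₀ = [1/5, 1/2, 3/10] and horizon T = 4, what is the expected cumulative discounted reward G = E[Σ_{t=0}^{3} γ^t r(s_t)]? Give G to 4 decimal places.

G = 7.6914

t=0: π = [0.2000, 0.5000, 0.3000], E[r] = 3.3000, γ^t·E[r] = 3.300000, running G = 3.300000
t=1: π = [0.4100, 0.3800, 0.2100], E[r] = 1.9200, γ^t·E[r] = 1.728000, running G = 5.028000
t=2: π = [0.4370, 0.3590, 0.2040], E[r] = 1.7370, γ^t·E[r] = 1.406970, running G = 6.434970
t=3: π = [0.4388, 0.3563, 0.2049], E[r] = 1.7235, γ^t·E[r] = 1.256432, running G = 7.691402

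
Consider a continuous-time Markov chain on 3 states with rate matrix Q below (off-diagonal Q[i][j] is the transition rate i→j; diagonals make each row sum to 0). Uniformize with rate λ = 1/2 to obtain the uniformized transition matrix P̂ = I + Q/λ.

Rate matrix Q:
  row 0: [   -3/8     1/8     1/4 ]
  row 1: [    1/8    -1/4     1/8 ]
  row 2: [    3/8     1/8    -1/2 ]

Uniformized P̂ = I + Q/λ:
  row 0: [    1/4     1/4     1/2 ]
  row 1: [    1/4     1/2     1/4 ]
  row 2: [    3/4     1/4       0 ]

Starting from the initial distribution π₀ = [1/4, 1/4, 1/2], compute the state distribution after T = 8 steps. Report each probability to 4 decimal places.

π = [0.3881, 0.3333, 0.2785]

t=0: π = [0.2500, 0.2500, 0.5000]
t=1: π = [0.5000, 0.3125, 0.1875]
t=2: π = [0.3438, 0.3281, 0.3281]
t=3: π = [0.4141, 0.3320, 0.2539]
t=4: π = [0.3770, 0.3330, 0.2900]
t=5: π = [0.3950, 0.3333, 0.2717]
t=6: π = [0.3859, 0.3333, 0.2808]
t=7: π = [0.3904, 0.3333, 0.2763]
t=8: π = [0.3881, 0.3333, 0.2785]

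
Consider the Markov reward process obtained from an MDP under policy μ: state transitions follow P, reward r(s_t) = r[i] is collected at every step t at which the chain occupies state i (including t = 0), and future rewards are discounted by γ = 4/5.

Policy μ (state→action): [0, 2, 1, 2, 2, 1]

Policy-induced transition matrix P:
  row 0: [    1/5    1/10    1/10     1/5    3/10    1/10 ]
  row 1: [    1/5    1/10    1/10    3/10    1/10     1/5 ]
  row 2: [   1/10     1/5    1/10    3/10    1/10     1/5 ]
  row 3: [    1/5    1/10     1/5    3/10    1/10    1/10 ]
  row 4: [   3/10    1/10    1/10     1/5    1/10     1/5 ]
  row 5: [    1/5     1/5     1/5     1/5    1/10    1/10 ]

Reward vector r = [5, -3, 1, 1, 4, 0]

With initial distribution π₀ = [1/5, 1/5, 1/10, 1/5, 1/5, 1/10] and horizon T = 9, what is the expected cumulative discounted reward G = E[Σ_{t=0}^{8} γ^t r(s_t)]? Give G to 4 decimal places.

G = 6.7764

t=0: π = [0.2000, 0.2000, 0.1000, 0.2000, 0.2000, 0.1000], E[r] = 1.5000, γ^t·E[r] = 1.500000, running G = 1.500000
t=1: π = [0.2100, 0.1200, 0.1300, 0.2500, 0.1400, 0.1500], E[r] = 1.6300, γ^t·E[r] = 1.304000, running G = 2.804000
t=2: π = [0.2010, 0.1280, 0.1400, 0.2500, 0.1420, 0.1390], E[r] = 1.5790, γ^t·E[r] = 1.010560, running G = 3.814560
t=3: π = [0.2002, 0.1279, 0.1389, 0.2518, 0.1402, 0.1410], E[r] = 1.5688, γ^t·E[r] = 0.803226, running G = 4.617786
t=4: π = [0.2001, 0.1280, 0.1393, 0.2519, 0.1400, 0.1407], E[r] = 1.5680, γ^t·E[r] = 0.642245, running G = 5.260030
t=5: π = [0.2001, 0.1280, 0.1393, 0.2519, 0.1400, 0.1407], E[r] = 1.5677, γ^t·E[r] = 0.513691, running G = 5.773721
t=6: π = [0.2001, 0.1280, 0.1393, 0.2519, 0.1400, 0.1407], E[r] = 1.5676, γ^t·E[r] = 0.410945, running G = 6.184666
t=7: π = [0.2001, 0.1280, 0.1393, 0.2519, 0.1400, 0.1407], E[r] = 1.5676, γ^t·E[r] = 0.328754, running G = 6.513420
t=8: π = [0.2001, 0.1280, 0.1393, 0.2519, 0.1400, 0.1407], E[r] = 1.5676, γ^t·E[r] = 0.263003, running G = 6.776423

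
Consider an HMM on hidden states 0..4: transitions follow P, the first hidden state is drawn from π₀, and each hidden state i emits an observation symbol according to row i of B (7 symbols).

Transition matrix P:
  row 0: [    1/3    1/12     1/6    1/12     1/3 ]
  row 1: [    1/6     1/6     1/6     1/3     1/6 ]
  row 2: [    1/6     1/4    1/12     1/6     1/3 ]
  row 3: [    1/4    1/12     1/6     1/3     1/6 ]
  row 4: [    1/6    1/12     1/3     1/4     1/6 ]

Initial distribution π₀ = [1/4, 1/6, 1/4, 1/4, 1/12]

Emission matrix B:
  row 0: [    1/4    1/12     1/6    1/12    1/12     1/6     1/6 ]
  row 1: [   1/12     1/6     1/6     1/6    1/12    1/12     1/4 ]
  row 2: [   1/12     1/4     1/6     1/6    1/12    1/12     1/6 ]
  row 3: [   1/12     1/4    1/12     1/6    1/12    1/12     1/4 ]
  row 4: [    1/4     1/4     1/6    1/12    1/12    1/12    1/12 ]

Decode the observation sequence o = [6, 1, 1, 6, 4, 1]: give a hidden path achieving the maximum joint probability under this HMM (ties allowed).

path = [3, 3, 3, 3, 3, 3]

t=0: δ = [4.167e-02, 4.167e-02, 4.167e-02, 6.250e-02, 6.944e-03]  (obs o_0=6)
t=1: δ = [1.302e-03, 1.736e-03, 2.604e-03, 5.208e-03, 3.472e-03]  ψ = [3, 2, 3, 3, 0]  (obs o_1=1)
t=2: δ = [1.085e-04, 1.085e-04, 2.894e-04, 4.340e-04, 2.170e-04]  ψ = [3, 2, 4, 3, 2]  (obs o_2=1)
t=3: δ = [1.808e-05, 1.808e-05, 1.206e-05, 3.617e-05, 8.038e-06]  ψ = [3, 2, 3, 3, 2]  (obs o_3=6)
t=4: δ = [7.535e-07, 2.512e-07, 5.023e-07, 1.005e-06, 5.023e-07]  ψ = [3, 1, 3, 3, 0]  (obs o_4=4)
t=5: δ = [2.093e-08, 2.093e-08, 4.186e-08, 8.372e-08, 6.279e-08]  ψ = [0, 2, 3, 3, 0]  (obs o_5=1)
backtrack: best end state = 3; path = [3, 3, 3, 3, 3, 3]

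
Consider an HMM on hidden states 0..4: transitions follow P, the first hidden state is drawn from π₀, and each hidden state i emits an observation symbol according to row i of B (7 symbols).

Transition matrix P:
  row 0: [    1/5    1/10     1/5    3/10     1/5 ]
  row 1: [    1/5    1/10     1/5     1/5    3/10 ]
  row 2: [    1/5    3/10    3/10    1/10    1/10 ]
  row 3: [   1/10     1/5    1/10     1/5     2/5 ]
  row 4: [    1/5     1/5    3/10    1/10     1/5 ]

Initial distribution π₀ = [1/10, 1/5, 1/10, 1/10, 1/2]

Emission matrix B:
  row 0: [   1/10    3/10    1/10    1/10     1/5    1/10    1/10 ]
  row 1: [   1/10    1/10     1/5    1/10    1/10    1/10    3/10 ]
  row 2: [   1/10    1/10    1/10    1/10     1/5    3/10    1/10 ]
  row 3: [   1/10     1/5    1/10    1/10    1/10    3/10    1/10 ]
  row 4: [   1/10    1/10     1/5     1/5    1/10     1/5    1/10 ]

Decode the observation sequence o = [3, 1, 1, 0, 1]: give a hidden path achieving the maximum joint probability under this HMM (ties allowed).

path = [4, 0, 3, 4, 0]

t=0: δ = [1.000e-02, 2.000e-02, 1.000e-02, 1.000e-02, 1.000e-01]  (obs o_0=3)
t=1: δ = [6.000e-03, 2.000e-03, 3.000e-03, 2.000e-03, 2.000e-03]  ψ = [4, 4, 4, 4, 4]  (obs o_1=1)
t=2: δ = [3.600e-04, 9.000e-05, 1.200e-04, 3.600e-04, 1.200e-04]  ψ = [0, 2, 0, 0, 0]  (obs o_2=1)
t=3: δ = [7.200e-06, 7.200e-06, 7.200e-06, 1.080e-05, 1.440e-05]  ψ = [0, 3, 0, 0, 3]  (obs o_3=0)
t=4: δ = [8.640e-07, 2.880e-07, 4.320e-07, 4.320e-07, 4.320e-07]  ψ = [4, 4, 4, 0, 3]  (obs o_4=1)
backtrack: best end state = 0; path = [4, 0, 3, 4, 0]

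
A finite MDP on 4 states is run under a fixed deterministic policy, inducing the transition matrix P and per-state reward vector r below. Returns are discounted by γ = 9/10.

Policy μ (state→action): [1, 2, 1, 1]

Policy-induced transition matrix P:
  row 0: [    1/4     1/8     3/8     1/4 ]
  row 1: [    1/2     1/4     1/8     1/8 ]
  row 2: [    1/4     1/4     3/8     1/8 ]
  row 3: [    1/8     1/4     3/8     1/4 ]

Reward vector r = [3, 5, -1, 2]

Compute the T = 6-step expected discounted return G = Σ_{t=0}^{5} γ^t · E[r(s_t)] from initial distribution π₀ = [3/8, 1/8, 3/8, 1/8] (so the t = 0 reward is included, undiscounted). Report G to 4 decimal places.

t=0: π = [0.3750, 0.1250, 0.3750, 0.1250], E[r] = 1.6250, γ^t·E[r] = 1.625000, running G = 1.625000
t=1: π = [0.2656, 0.2031, 0.3438, 0.1875], E[r] = 1.8438, γ^t·E[r] = 1.659375, running G = 3.284375
t=2: π = [0.2773, 0.2168, 0.3242, 0.1816], E[r] = 1.9551, γ^t·E[r] = 1.583613, running G = 4.867988
t=3: π = [0.2815, 0.2153, 0.3208, 0.1824], E[r] = 1.9651, γ^t·E[r] = 1.432549, running G = 6.300537
t=4: π = [0.2810, 0.2148, 0.3212, 0.1830], E[r] = 1.9620, γ^t·E[r] = 1.287252, running G = 7.587789
t=5: π = [0.2808, 0.2149, 0.3213, 0.1830], E[r] = 1.9616, γ^t·E[r] = 1.158277, running G = 8.746066

G = 8.7461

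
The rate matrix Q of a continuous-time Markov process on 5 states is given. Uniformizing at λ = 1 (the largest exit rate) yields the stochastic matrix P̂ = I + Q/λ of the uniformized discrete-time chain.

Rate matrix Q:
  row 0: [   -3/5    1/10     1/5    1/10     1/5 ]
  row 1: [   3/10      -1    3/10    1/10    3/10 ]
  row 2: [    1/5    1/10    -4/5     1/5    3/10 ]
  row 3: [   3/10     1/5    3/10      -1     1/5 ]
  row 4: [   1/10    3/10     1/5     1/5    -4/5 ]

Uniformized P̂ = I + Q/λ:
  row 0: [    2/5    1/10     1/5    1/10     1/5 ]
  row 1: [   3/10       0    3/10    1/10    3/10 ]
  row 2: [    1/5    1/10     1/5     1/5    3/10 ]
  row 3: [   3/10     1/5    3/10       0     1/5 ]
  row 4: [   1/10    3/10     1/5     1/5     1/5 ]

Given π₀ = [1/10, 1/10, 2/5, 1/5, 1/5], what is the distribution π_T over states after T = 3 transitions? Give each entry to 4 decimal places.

π = [0.2545, 0.1461, 0.2283, 0.1333, 0.2378]

t=0: π = [0.1000, 0.1000, 0.4000, 0.2000, 0.2000]
t=1: π = [0.2300, 0.1500, 0.2300, 0.1400, 0.2500]
t=2: π = [0.2500, 0.1490, 0.2290, 0.1340, 0.2380]
t=3: π = [0.2545, 0.1461, 0.2283, 0.1333, 0.2378]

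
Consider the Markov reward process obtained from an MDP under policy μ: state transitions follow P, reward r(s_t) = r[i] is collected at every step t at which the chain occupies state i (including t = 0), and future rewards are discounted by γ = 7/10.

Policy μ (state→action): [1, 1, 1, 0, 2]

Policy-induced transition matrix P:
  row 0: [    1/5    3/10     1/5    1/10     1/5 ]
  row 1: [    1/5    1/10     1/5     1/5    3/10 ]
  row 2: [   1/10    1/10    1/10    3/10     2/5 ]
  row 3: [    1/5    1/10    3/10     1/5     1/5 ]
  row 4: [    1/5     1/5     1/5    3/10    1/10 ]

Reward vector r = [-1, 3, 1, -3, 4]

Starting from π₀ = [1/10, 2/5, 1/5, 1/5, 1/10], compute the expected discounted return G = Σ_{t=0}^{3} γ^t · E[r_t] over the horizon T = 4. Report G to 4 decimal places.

t=0: π = [0.1000, 0.4000, 0.2000, 0.2000, 0.1000], E[r] = 1.1000, γ^t·E[r] = 1.100000, running G = 1.100000
t=1: π = [0.1800, 0.1300, 0.2000, 0.2200, 0.2700], E[r] = 0.8300, γ^t·E[r] = 0.581000, running G = 1.681000
t=2: π = [0.1800, 0.1630, 0.2020, 0.2290, 0.2260], E[r] = 0.7280, γ^t·E[r] = 0.356720, running G = 2.037720
t=3: π = [0.1798, 0.1586, 0.2027, 0.2248, 0.2341], E[r] = 0.7607, γ^t·E[r] = 0.260920, running G = 2.298640

G = 2.2986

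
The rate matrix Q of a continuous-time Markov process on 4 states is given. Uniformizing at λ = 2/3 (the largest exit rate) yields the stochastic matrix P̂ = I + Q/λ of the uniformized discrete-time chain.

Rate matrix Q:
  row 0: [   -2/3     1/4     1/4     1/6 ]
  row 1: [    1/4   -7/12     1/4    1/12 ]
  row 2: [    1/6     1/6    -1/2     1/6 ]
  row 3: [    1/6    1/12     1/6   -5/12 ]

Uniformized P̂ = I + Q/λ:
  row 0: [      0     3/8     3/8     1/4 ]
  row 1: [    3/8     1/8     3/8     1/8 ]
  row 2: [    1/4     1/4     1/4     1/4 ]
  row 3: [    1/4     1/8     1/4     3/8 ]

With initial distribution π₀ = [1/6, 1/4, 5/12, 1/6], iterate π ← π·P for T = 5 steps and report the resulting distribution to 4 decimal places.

π = [0.2220, 0.2185, 0.3050, 0.2544]

t=0: π = [0.1667, 0.2500, 0.4167, 0.1667]
t=1: π = [0.2396, 0.2188, 0.3021, 0.2396]
t=2: π = [0.2174, 0.2227, 0.3073, 0.2526]
t=3: π = [0.2235, 0.2178, 0.3050, 0.2537]
t=4: π = [0.2214, 0.2190, 0.3052, 0.2545]
t=5: π = [0.2220, 0.2185, 0.3050, 0.2544]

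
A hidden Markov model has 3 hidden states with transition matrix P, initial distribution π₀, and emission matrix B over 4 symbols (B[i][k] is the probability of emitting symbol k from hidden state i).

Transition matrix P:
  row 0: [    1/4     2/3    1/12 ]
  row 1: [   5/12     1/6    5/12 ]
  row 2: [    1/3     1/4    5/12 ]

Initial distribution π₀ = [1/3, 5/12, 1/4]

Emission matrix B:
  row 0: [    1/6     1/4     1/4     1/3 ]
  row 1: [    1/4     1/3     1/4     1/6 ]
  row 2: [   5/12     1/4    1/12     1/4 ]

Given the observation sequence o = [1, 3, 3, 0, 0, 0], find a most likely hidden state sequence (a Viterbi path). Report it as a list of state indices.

path = [1, 0, 1, 2, 2, 2]

t=0: δ = [8.333e-02, 1.389e-01, 6.250e-02]  (obs o_0=1)
t=1: δ = [1.929e-02, 9.259e-03, 1.447e-02]  ψ = [1, 0, 1]  (obs o_1=3)
t=2: δ = [1.608e-03, 2.143e-03, 1.507e-03]  ψ = [0, 0, 2]  (obs o_2=3)
t=3: δ = [1.488e-04, 2.679e-04, 3.721e-04]  ψ = [1, 0, 1]  (obs o_3=0)
t=4: δ = [2.067e-05, 2.481e-05, 6.460e-05]  ψ = [2, 0, 2]  (obs o_4=0)
t=5: δ = [3.589e-06, 4.038e-06, 1.122e-05]  ψ = [2, 2, 2]  (obs o_5=0)
backtrack: best end state = 2; path = [1, 0, 1, 2, 2, 2]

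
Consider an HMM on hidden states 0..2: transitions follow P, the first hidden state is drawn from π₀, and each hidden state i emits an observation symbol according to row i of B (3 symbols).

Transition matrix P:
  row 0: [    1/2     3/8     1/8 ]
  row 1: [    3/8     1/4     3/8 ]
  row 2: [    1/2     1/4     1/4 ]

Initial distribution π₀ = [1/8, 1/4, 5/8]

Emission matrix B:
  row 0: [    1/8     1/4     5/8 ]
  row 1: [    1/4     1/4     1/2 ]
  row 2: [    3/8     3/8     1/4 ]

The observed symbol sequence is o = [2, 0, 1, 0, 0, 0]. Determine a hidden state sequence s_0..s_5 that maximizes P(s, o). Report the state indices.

t=0: δ = [7.812e-02, 1.250e-01, 1.562e-01]  (obs o_0=2)
t=1: δ = [9.766e-03, 9.766e-03, 1.758e-02]  ψ = [2, 2, 1]  (obs o_1=0)
t=2: δ = [2.197e-03, 1.099e-03, 1.648e-03]  ψ = [2, 2, 2]  (obs o_2=1)
t=3: δ = [1.373e-04, 2.060e-04, 1.545e-04]  ψ = [0, 0, 1]  (obs o_3=0)
t=4: δ = [9.656e-06, 1.287e-05, 2.897e-05]  ψ = [1, 0, 1]  (obs o_4=0)
t=5: δ = [1.810e-06, 1.810e-06, 2.716e-06]  ψ = [2, 2, 2]  (obs o_5=0)
backtrack: best end state = 2; path = [1, 2, 0, 1, 2, 2]

path = [1, 2, 0, 1, 2, 2]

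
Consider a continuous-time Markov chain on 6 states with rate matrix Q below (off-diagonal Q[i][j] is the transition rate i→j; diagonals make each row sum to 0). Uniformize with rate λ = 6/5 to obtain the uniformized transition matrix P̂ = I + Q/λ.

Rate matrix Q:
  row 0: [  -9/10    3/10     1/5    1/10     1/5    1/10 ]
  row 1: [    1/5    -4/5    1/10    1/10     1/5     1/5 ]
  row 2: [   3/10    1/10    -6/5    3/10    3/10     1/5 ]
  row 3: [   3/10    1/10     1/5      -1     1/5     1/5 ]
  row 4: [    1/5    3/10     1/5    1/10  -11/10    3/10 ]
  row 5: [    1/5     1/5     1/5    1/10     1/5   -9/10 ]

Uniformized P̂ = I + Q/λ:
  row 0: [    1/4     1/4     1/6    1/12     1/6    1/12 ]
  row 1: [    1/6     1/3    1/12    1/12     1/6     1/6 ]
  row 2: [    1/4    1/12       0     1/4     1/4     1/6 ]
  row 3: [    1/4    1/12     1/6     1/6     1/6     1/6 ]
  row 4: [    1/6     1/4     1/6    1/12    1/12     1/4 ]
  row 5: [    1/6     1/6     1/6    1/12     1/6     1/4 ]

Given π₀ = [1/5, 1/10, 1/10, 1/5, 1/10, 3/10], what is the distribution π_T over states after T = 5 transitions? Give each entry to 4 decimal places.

t=0: π = [0.2000, 0.1000, 0.1000, 0.2000, 0.1000, 0.3000]
t=1: π = [0.2083, 0.1833, 0.1417, 0.1167, 0.1667, 0.1833]
t=2: π = [0.2056, 0.2069, 0.1278, 0.1167, 0.1646, 0.1785]
t=3: π = [0.2042, 0.2116, 0.1281, 0.1144, 0.1636, 0.1781]
t=4: π = [0.2039, 0.2124, 0.1277, 0.1142, 0.1637, 0.1781]
t=5: π = [0.2038, 0.2125, 0.1277, 0.1141, 0.1637, 0.1782]

π = [0.2038, 0.2125, 0.1277, 0.1141, 0.1637, 0.1782]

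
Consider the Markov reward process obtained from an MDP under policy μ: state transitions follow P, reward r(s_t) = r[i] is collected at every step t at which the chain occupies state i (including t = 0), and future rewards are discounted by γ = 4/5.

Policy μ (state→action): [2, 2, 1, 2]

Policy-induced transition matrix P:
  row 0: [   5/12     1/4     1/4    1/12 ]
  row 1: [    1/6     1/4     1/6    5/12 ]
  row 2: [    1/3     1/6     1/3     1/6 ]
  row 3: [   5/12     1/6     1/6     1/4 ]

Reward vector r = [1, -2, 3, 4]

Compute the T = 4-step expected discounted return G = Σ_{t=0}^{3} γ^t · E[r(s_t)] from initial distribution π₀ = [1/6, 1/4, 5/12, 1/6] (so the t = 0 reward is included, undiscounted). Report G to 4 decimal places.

G = 4.5340

t=0: π = [0.1667, 0.2500, 0.4167, 0.1667], E[r] = 1.5833, γ^t·E[r] = 1.583333, running G = 1.583333
t=1: π = [0.3194, 0.2014, 0.2500, 0.2292], E[r] = 1.5833, γ^t·E[r] = 1.266667, running G = 2.850000
t=2: π = [0.3455, 0.2101, 0.2350, 0.2095], E[r] = 1.4682, γ^t·E[r] = 0.939630, running G = 3.789630
t=3: π = [0.3446, 0.2130, 0.2346, 0.2079], E[r] = 1.4539, γ^t·E[r] = 0.744395, running G = 4.534025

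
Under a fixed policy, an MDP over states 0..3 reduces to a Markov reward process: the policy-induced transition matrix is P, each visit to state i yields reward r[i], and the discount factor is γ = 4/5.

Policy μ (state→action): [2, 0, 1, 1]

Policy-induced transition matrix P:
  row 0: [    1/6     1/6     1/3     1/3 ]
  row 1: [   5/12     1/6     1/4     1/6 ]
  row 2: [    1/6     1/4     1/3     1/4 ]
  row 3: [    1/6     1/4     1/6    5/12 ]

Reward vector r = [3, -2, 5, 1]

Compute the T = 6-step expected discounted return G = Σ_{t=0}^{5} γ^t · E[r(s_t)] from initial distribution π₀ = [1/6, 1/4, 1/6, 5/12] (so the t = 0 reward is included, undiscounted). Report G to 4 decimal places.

t=0: π = [0.1667, 0.2500, 0.1667, 0.4167], E[r] = 1.2500, γ^t·E[r] = 1.250000, running G = 1.250000
t=1: π = [0.2292, 0.2153, 0.2431, 0.3125], E[r] = 1.7847, γ^t·E[r] = 1.427778, running G = 2.677778
t=2: π = [0.2205, 0.2130, 0.2633, 0.3032], E[r] = 1.8553, γ^t·E[r] = 1.187407, running G = 3.865185
t=3: π = [0.2199, 0.2139, 0.2650, 0.3012], E[r] = 1.8584, γ^t·E[r] = 0.951481, running G = 4.816667
t=4: π = [0.2201, 0.2139, 0.2653, 0.3007], E[r] = 1.8600, γ^t·E[r] = 0.761849, running G = 5.578515
t=5: π = [0.2201, 0.2138, 0.2654, 0.3006], E[r] = 1.8603, γ^t·E[r] = 0.609596, running G = 6.188112

G = 6.1881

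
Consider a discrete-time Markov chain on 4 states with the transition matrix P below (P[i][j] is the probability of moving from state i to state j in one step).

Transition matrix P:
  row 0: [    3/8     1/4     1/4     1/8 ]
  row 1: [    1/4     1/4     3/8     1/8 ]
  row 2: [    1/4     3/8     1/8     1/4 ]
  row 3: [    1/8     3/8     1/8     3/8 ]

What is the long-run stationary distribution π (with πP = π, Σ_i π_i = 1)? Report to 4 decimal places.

Balance equations π_j = Σ_i π_i·P[i][j]:
  π_0 = 3/8·π_0 + 1/4·π_1 + 1/4·π_2 + 1/8·π_3
  π_1 = 1/4·π_0 + 1/4·π_1 + 3/8·π_2 + 3/8·π_3
  π_2 = 1/4·π_0 + 3/8·π_1 + 1/8·π_2 + 1/8·π_3
  normalize: π_0 + π_1 + π_2 + π_3 = 1
Solving the linear system gives exactly π = [111/433, 132/433, 101/433, 89/433].

π = [0.2564, 0.3048, 0.2333, 0.2055]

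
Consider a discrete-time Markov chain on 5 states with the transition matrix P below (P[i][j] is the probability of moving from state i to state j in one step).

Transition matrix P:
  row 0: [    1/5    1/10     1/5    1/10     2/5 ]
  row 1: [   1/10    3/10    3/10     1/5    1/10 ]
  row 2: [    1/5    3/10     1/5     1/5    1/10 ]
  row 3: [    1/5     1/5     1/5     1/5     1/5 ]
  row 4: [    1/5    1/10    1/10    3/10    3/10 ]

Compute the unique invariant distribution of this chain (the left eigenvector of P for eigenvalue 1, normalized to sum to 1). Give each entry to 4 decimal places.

π = [0.1800, 0.2000, 0.1982, 0.2038, 0.2180]

Balance equations π_j = Σ_i π_i·P[i][j]:
  π_0 = 1/5·π_0 + 1/10·π_1 + 1/5·π_2 + 1/5·π_3 + 1/5·π_4
  π_1 = 1/10·π_0 + 3/10·π_1 + 3/10·π_2 + 1/5·π_3 + 1/10·π_4
  π_2 = 1/5·π_0 + 3/10·π_1 + 1/5·π_2 + 1/5·π_3 + 1/10·π_4
  π_3 = 1/10·π_0 + 1/5·π_1 + 1/5·π_2 + 1/5·π_3 + 3/10·π_4
  normalize: π_0 + π_1 + π_2 + π_3 + π_4 = 1
Solving the linear system gives exactly π = [1384/7689, 1538/7689, 508/2563, 1567/7689, 1676/7689].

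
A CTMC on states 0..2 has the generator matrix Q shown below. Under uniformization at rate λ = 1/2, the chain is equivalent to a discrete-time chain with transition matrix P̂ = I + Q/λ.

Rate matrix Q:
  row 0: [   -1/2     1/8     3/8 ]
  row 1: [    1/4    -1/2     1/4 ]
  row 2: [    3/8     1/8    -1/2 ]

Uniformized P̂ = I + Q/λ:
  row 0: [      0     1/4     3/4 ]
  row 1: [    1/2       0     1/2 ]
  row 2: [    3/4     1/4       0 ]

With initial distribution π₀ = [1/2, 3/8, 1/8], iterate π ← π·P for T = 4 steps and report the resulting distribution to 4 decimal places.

t=0: π = [0.5000, 0.3750, 0.1250]
t=1: π = [0.2813, 0.1563, 0.5625]
t=2: π = [0.5000, 0.2109, 0.2891]
t=3: π = [0.3223, 0.1973, 0.4805]
t=4: π = [0.4590, 0.2007, 0.3403]

π = [0.4590, 0.2007, 0.3403]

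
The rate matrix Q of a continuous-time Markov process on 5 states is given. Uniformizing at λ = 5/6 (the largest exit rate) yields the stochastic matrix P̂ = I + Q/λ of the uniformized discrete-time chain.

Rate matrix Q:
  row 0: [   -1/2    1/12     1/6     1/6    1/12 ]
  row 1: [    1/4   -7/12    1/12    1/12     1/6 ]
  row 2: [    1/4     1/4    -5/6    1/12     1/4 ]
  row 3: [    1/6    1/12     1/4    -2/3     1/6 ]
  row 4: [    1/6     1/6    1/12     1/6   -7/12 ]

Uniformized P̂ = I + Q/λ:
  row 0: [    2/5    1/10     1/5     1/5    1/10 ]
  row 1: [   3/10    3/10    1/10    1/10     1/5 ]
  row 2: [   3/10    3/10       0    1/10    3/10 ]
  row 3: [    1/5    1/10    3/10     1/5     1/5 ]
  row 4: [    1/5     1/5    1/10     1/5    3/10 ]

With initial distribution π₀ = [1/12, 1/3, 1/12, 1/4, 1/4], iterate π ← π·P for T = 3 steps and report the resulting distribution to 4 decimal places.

π = [0.2912, 0.1885, 0.1473, 0.1663, 0.2067]

t=0: π = [0.0833, 0.3333, 0.0833, 0.2500, 0.2500]
t=1: π = [0.2583, 0.2083, 0.1500, 0.1583, 0.2250]
t=2: π = [0.2875, 0.1942, 0.1425, 0.1642, 0.2117]
t=3: π = [0.2912, 0.1885, 0.1473, 0.1663, 0.2067]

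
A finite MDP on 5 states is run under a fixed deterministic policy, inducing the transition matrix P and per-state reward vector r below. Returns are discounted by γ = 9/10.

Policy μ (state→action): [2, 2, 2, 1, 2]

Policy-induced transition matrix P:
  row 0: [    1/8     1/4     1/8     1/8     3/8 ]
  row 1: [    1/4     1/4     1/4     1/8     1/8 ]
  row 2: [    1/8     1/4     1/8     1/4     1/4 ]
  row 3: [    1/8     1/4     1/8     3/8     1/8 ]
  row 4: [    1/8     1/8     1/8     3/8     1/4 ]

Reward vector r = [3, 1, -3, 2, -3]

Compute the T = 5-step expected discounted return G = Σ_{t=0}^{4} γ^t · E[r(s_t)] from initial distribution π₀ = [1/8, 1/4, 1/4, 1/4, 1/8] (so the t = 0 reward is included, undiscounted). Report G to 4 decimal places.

G = 0.3707

t=0: π = [0.1250, 0.2500, 0.2500, 0.2500, 0.1250], E[r] = 0.0000, γ^t·E[r] = 0.000000, running G = 0.000000
t=1: π = [0.1563, 0.2344, 0.1563, 0.2500, 0.2031], E[r] = 0.1250, γ^t·E[r] = 0.112500, running G = 0.112500
t=2: π = [0.1543, 0.2246, 0.1543, 0.2578, 0.2090], E[r] = 0.1133, γ^t·E[r] = 0.091758, running G = 0.204258
t=3: π = [0.1531, 0.2239, 0.1531, 0.2610, 0.2090], E[r] = 0.1189, γ^t·E[r] = 0.086676, running G = 0.290933
t=4: π = [0.1530, 0.2239, 0.1530, 0.2616, 0.2085], E[r] = 0.1216, γ^t·E[r] = 0.079750, running G = 0.370683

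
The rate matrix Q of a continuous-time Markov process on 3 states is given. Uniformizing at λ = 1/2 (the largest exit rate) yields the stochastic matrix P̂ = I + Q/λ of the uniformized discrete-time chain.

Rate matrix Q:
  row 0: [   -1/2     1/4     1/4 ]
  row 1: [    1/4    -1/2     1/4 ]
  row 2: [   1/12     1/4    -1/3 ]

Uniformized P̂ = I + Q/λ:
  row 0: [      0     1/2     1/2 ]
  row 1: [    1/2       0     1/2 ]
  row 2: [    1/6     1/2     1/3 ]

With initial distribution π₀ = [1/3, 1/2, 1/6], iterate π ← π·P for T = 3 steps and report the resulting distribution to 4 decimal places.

t=0: π = [0.3333, 0.5000, 0.1667]
t=1: π = [0.2778, 0.2500, 0.4722]
t=2: π = [0.2037, 0.3750, 0.4213]
t=3: π = [0.2577, 0.3125, 0.4298]

π = [0.2577, 0.3125, 0.4298]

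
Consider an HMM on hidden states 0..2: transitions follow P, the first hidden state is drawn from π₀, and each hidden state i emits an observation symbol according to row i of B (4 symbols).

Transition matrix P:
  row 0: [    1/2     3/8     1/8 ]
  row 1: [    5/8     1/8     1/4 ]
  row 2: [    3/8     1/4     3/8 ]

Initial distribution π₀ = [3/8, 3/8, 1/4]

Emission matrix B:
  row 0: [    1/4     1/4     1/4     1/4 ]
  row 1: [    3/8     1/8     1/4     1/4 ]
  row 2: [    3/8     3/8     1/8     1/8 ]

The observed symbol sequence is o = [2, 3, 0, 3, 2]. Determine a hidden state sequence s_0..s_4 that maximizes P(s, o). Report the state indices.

path = [1, 0, 1, 0, 0]

t=0: δ = [9.375e-02, 9.375e-02, 3.125e-02]  (obs o_0=2)
t=1: δ = [1.465e-02, 8.789e-03, 2.930e-03]  ψ = [1, 0, 1]  (obs o_1=3)
t=2: δ = [1.831e-03, 2.060e-03, 8.240e-04]  ψ = [0, 0, 1]  (obs o_2=0)
t=3: δ = [3.219e-04, 1.717e-04, 6.437e-05]  ψ = [1, 0, 1]  (obs o_3=3)
t=4: δ = [4.023e-05, 3.017e-05, 5.364e-06]  ψ = [0, 0, 1]  (obs o_4=2)
backtrack: best end state = 0; path = [1, 0, 1, 0, 0]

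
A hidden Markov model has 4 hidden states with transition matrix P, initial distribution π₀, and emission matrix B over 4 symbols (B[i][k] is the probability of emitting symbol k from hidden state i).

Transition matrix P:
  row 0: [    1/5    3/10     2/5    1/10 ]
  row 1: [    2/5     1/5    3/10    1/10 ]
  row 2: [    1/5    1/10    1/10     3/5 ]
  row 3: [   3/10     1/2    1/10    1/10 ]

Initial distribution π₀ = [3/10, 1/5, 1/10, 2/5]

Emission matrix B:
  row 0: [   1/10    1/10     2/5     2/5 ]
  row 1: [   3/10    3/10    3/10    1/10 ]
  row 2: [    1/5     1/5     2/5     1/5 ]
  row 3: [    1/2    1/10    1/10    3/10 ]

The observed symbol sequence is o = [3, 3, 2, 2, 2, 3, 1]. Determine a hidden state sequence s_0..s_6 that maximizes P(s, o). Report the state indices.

path = [3, 0, 1, 0, 2, 3, 1]

t=0: δ = [1.200e-01, 2.000e-02, 2.000e-02, 1.200e-01]  (obs o_0=3)
t=1: δ = [1.440e-02, 6.000e-03, 9.600e-03, 3.600e-03]  ψ = [3, 3, 0, 0]  (obs o_1=3)
t=2: δ = [1.152e-03, 1.296e-03, 2.304e-03, 5.760e-04]  ψ = [0, 0, 0, 2]  (obs o_2=2)
t=3: δ = [2.074e-04, 1.037e-04, 1.843e-04, 1.382e-04]  ψ = [1, 0, 0, 2]  (obs o_3=2)
t=4: δ = [1.659e-05, 2.074e-05, 3.318e-05, 1.106e-05]  ψ = [0, 3, 0, 2]  (obs o_4=2)
t=5: δ = [3.318e-06, 5.530e-07, 1.327e-06, 5.972e-06]  ψ = [1, 3, 0, 2]  (obs o_5=3)
t=6: δ = [1.792e-07, 8.958e-07, 2.654e-07, 7.963e-08]  ψ = [3, 3, 0, 2]  (obs o_6=1)
backtrack: best end state = 1; path = [3, 0, 1, 0, 2, 3, 1]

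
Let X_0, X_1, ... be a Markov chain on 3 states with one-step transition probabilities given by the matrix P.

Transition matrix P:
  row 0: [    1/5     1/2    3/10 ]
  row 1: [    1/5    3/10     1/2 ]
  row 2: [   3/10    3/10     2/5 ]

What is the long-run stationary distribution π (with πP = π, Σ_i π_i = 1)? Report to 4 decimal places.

π = [0.2411, 0.3482, 0.4107]

Balance equations π_j = Σ_i π_i·P[i][j]:
  π_0 = 1/5·π_0 + 1/5·π_1 + 3/10·π_2
  π_1 = 1/2·π_0 + 3/10·π_1 + 3/10·π_2
  normalize: π_0 + π_1 + π_2 = 1
Solving the linear system gives exactly π = [27/112, 39/112, 23/56].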